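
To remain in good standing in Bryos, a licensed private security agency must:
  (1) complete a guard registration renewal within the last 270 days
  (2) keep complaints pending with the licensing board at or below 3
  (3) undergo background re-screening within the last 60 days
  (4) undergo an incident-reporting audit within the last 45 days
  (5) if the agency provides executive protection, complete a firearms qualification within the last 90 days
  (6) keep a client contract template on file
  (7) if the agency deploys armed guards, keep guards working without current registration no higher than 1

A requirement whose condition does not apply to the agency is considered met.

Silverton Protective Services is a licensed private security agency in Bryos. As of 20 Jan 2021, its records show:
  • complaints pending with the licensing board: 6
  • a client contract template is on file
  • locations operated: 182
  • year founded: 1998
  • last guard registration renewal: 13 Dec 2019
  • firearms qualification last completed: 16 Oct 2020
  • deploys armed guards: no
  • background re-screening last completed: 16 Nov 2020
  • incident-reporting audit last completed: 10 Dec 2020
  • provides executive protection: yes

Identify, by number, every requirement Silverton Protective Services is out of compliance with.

1. guard registration renewal 404 days ago vs limit 270 → not met
2. complaints pending with the licensing board 6 > 3 → not met
3. background re-screening 65 days ago vs limit 60 → not met
4. incident-reporting audit 41 days ago vs limit 45 → met
5. condition 'provides executive protection' holds; firearms qualification 96 days ago vs limit 90 → not met
6. client contract template present → met
7. condition 'deploys armed guards' does not hold → requirement n/a → met
Not met: 1, 2, 3, 5

1, 2, 3, 5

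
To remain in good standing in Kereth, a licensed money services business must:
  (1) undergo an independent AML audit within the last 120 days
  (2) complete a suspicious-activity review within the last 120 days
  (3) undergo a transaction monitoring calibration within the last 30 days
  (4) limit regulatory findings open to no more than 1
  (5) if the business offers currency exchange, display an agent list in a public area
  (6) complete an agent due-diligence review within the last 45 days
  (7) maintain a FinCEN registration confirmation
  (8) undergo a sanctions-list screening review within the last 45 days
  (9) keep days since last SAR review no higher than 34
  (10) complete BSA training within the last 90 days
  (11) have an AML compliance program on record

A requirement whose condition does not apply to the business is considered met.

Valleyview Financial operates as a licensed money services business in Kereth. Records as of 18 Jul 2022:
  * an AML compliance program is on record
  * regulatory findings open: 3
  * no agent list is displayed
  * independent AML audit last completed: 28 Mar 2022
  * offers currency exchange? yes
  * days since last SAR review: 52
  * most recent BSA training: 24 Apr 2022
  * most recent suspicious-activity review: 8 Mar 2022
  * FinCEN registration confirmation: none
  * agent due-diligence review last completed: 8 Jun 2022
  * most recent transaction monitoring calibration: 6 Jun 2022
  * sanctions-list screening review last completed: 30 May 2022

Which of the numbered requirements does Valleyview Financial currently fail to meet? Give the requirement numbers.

2, 3, 4, 5, 7, 8, 9

1. independent AML audit 112 days ago vs limit 120 → met
2. suspicious-activity review 132 days ago vs limit 120 → not met
3. transaction monitoring calibration 42 days ago vs limit 30 → not met
4. regulatory findings open 3 > 1 → not met
5. condition 'offers currency exchange' holds; agent list absent → not met
6. agent due-diligence review 40 days ago vs limit 45 → met
7. FinCEN registration confirmation absent → not met
8. sanctions-list screening review 49 days ago vs limit 45 → not met
9. days since last SAR review 52 > 34 → not met
10. BSA training 85 days ago vs limit 90 → met
11. AML compliance program present → met
Not met: 2, 3, 4, 5, 7, 8, 9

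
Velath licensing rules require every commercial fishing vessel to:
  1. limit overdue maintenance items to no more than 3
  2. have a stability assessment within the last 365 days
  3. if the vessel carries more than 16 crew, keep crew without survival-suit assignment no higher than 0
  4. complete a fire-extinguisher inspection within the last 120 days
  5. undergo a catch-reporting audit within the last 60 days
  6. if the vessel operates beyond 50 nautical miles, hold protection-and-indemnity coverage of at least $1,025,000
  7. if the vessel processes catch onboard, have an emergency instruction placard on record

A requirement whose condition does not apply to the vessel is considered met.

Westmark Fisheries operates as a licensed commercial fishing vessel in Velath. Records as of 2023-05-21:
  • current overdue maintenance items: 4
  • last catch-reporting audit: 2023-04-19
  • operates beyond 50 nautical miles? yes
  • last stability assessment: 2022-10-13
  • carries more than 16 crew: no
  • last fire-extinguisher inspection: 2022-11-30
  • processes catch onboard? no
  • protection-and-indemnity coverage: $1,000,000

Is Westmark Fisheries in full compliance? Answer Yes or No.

No

1. overdue maintenance items 4 > 3 → not met
2. stability assessment 220 days ago vs limit 365 → met
3. condition 'carries more than 16 crew' does not hold → requirement n/a → met
4. fire-extinguisher inspection 172 days ago vs limit 120 → not met
5. catch-reporting audit 32 days ago vs limit 60 → met
6. condition 'operates beyond 50 nautical miles' holds; protection-and-indemnity coverage $1,000,000 < $1,025,000 → not met
7. condition 'processes catch onboard' does not hold → requirement n/a → met
Not met: 1, 4, 6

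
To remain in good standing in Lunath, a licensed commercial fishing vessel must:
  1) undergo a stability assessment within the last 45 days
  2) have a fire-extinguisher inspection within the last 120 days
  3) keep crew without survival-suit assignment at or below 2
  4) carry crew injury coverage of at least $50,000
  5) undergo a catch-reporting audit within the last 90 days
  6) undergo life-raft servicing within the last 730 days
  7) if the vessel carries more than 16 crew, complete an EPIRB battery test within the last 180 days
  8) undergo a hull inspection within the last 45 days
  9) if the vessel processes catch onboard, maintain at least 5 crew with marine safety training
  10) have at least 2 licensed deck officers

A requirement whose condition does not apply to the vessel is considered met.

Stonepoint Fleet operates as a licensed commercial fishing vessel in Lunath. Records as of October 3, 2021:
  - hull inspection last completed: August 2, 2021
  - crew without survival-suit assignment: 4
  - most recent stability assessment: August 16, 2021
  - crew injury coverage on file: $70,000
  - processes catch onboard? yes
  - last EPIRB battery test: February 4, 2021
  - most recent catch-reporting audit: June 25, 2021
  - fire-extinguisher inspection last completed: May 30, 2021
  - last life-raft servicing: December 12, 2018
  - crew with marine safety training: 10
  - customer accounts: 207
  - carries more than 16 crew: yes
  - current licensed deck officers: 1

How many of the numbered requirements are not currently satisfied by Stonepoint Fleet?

1. stability assessment 48 days ago vs limit 45 → not met
2. fire-extinguisher inspection 126 days ago vs limit 120 → not met
3. crew without survival-suit assignment 4 > 2 → not met
4. crew injury coverage $70,000 ≥ $50,000 → met
5. catch-reporting audit 100 days ago vs limit 90 → not met
6. life-raft servicing 1026 days ago vs limit 730 → not met
7. condition 'carries more than 16 crew' holds; EPIRB battery test 241 days ago vs limit 180 → not met
8. hull inspection 62 days ago vs limit 45 → not met
9. condition 'processes catch onboard' holds; crew with marine safety training 10 ≥ 5 → met
10. licensed deck officers 1 < 2 → not met
Not met: 8 of 10

8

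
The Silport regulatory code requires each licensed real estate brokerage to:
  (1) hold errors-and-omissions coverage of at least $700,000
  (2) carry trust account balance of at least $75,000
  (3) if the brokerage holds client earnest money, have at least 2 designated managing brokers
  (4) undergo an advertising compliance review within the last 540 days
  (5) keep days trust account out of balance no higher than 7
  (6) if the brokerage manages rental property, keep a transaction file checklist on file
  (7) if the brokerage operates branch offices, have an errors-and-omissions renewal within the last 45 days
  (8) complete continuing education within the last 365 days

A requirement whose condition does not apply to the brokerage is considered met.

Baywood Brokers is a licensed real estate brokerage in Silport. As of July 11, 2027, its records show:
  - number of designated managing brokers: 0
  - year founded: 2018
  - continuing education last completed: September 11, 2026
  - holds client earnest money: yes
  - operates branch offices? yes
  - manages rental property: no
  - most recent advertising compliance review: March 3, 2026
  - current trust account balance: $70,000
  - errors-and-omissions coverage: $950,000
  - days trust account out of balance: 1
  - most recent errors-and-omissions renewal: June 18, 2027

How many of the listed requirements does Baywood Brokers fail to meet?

2

1. errors-and-omissions coverage $950,000 ≥ $700,000 → met
2. trust account balance $70,000 < $75,000 → not met
3. condition 'holds client earnest money' holds; designated managing brokers 0 < 2 → not met
4. advertising compliance review 495 days ago vs limit 540 → met
5. days trust account out of balance 1 ≤ 7 → met
6. condition 'manages rental property' does not hold → requirement n/a → met
7. condition 'operates branch offices' holds; errors-and-omissions renewal 23 days ago vs limit 45 → met
8. continuing education 303 days ago vs limit 365 → met
Not met: 2 of 8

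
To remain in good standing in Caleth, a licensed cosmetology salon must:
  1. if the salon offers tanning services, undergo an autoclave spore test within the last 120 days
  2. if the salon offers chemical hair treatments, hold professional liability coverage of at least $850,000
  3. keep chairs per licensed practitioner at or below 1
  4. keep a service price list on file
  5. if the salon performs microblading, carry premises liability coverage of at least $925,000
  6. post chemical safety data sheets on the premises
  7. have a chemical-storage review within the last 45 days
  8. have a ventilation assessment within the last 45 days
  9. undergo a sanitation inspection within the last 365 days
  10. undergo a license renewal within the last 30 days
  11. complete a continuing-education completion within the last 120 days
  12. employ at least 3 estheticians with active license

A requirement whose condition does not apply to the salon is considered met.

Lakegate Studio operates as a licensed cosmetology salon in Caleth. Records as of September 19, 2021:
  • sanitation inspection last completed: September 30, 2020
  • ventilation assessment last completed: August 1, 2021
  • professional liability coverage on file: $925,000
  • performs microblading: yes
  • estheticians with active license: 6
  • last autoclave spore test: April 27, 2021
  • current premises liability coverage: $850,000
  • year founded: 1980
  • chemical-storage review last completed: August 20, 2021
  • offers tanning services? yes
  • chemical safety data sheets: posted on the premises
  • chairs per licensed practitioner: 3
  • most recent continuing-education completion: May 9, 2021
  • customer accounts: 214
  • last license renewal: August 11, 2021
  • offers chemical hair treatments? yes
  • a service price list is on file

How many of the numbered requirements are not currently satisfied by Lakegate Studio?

6

1. condition 'offers tanning services' holds; autoclave spore test 145 days ago vs limit 120 → not met
2. condition 'offers chemical hair treatments' holds; professional liability coverage $925,000 ≥ $850,000 → met
3. chairs per licensed practitioner 3 > 1 → not met
4. service price list present → met
5. condition 'performs microblading' holds; premises liability coverage $850,000 < $925,000 → not met
6. chemical safety data sheets present → met
7. chemical-storage review 30 days ago vs limit 45 → met
8. ventilation assessment 49 days ago vs limit 45 → not met
9. sanitation inspection 354 days ago vs limit 365 → met
10. license renewal 39 days ago vs limit 30 → not met
11. continuing-education completion 133 days ago vs limit 120 → not met
12. estheticians with active license 6 ≥ 3 → met
Not met: 6 of 12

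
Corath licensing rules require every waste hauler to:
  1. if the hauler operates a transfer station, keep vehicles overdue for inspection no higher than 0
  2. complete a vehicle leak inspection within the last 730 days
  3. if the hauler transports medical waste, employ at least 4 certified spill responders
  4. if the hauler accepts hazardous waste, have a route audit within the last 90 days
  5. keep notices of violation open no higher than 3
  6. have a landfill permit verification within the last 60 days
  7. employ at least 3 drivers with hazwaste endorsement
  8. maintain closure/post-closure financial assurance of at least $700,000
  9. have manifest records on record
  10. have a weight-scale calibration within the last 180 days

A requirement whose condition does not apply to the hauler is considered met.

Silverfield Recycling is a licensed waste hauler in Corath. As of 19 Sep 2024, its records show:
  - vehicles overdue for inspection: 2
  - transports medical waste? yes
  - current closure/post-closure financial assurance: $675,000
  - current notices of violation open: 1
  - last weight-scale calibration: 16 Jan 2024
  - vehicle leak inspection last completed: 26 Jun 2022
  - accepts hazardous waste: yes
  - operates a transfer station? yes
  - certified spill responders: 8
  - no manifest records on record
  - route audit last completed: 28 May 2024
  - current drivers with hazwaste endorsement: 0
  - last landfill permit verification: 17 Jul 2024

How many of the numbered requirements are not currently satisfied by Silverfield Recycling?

8

1. condition 'operates a transfer station' holds; vehicles overdue for inspection 2 > 0 → not met
2. vehicle leak inspection 816 days ago vs limit 730 → not met
3. condition 'transports medical waste' holds; certified spill responders 8 ≥ 4 → met
4. condition 'accepts hazardous waste' holds; route audit 114 days ago vs limit 90 → not met
5. notices of violation open 1 ≤ 3 → met
6. landfill permit verification 64 days ago vs limit 60 → not met
7. drivers with hazwaste endorsement 0 < 3 → not met
8. closure/post-closure financial assurance $675,000 < $700,000 → not met
9. manifest records absent → not met
10. weight-scale calibration 247 days ago vs limit 180 → not met
Not met: 8 of 10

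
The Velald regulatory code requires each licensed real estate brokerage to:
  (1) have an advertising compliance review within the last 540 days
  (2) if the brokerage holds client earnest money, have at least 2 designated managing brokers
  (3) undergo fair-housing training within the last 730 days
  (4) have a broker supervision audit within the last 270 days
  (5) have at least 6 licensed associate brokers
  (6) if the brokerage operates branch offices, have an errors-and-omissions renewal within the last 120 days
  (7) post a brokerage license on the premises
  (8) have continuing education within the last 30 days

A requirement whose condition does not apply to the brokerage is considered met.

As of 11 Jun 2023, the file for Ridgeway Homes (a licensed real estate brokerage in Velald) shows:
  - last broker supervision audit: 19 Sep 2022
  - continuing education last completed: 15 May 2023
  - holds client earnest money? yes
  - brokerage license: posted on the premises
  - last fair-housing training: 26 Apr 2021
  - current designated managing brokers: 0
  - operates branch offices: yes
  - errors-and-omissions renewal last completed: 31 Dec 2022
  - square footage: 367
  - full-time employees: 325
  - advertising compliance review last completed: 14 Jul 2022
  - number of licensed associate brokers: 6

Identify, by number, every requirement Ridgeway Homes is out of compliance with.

2, 3, 6

1. advertising compliance review 332 days ago vs limit 540 → met
2. condition 'holds client earnest money' holds; designated managing brokers 0 < 2 → not met
3. fair-housing training 776 days ago vs limit 730 → not met
4. broker supervision audit 265 days ago vs limit 270 → met
5. licensed associate brokers 6 ≥ 6 → met
6. condition 'operates branch offices' holds; errors-and-omissions renewal 162 days ago vs limit 120 → not met
7. brokerage license present → met
8. continuing education 27 days ago vs limit 30 → met
Not met: 2, 3, 6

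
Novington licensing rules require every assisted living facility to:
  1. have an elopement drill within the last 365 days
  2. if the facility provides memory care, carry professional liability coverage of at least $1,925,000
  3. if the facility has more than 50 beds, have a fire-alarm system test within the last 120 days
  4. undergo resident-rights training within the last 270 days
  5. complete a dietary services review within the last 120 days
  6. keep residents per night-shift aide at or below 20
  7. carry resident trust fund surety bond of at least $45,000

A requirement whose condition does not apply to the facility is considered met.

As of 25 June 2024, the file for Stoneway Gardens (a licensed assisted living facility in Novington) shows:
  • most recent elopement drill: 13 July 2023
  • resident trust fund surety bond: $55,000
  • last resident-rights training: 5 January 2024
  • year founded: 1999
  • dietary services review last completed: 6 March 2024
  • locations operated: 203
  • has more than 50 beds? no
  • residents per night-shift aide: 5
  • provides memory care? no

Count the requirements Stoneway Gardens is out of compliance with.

1. elopement drill 348 days ago vs limit 365 → met
2. condition 'provides memory care' does not hold → requirement n/a → met
3. condition 'has more than 50 beds' does not hold → requirement n/a → met
4. resident-rights training 172 days ago vs limit 270 → met
5. dietary services review 111 days ago vs limit 120 → met
6. residents per night-shift aide 5 ≤ 20 → met
7. resident trust fund surety bond $55,000 ≥ $45,000 → met
Not met: 0 of 7

0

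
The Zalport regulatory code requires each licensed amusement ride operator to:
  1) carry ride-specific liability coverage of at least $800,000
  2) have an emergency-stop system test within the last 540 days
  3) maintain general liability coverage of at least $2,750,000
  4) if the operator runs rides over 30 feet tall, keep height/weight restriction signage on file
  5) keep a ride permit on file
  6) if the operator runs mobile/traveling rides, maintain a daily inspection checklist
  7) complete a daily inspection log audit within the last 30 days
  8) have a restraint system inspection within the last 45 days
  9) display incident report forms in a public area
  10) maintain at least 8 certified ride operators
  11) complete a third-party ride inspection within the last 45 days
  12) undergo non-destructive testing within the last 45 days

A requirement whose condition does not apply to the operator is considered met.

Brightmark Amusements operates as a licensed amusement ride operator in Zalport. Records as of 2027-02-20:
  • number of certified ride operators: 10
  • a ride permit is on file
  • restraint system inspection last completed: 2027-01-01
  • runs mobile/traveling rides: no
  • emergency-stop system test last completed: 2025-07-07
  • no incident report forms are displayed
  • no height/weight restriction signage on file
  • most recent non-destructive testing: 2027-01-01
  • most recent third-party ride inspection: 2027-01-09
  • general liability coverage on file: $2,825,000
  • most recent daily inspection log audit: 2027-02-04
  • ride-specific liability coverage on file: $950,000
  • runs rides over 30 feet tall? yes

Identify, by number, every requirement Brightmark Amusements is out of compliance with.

2, 4, 8, 9, 12

1. ride-specific liability coverage $950,000 ≥ $800,000 → met
2. emergency-stop system test 593 days ago vs limit 540 → not met
3. general liability coverage $2,825,000 ≥ $2,750,000 → met
4. condition 'runs rides over 30 feet tall' holds; height/weight restriction signage absent → not met
5. ride permit present → met
6. condition 'runs mobile/traveling rides' does not hold → requirement n/a → met
7. daily inspection log audit 16 days ago vs limit 30 → met
8. restraint system inspection 50 days ago vs limit 45 → not met
9. incident report forms absent → not met
10. certified ride operators 10 ≥ 8 → met
11. third-party ride inspection 42 days ago vs limit 45 → met
12. non-destructive testing 50 days ago vs limit 45 → not met
Not met: 2, 4, 8, 9, 12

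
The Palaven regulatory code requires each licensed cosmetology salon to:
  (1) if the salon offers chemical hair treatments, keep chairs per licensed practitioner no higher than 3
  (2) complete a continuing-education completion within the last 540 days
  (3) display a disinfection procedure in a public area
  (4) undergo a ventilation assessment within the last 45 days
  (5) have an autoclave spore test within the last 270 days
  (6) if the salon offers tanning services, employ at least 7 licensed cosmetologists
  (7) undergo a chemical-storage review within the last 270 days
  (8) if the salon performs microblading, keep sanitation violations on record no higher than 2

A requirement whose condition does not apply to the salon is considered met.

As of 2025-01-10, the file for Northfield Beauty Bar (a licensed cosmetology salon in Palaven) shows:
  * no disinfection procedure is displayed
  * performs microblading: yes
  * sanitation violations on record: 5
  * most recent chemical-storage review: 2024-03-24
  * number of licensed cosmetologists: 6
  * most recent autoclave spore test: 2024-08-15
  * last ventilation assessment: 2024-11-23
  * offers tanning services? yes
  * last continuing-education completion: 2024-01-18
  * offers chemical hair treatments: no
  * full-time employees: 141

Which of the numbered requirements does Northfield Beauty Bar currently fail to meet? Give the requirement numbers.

1. condition 'offers chemical hair treatments' does not hold → requirement n/a → met
2. continuing-education completion 358 days ago vs limit 540 → met
3. disinfection procedure absent → not met
4. ventilation assessment 48 days ago vs limit 45 → not met
5. autoclave spore test 148 days ago vs limit 270 → met
6. condition 'offers tanning services' holds; licensed cosmetologists 6 < 7 → not met
7. chemical-storage review 292 days ago vs limit 270 → not met
8. condition 'performs microblading' holds; sanitation violations on record 5 > 2 → not met
Not met: 3, 4, 6, 7, 8

3, 4, 6, 7, 8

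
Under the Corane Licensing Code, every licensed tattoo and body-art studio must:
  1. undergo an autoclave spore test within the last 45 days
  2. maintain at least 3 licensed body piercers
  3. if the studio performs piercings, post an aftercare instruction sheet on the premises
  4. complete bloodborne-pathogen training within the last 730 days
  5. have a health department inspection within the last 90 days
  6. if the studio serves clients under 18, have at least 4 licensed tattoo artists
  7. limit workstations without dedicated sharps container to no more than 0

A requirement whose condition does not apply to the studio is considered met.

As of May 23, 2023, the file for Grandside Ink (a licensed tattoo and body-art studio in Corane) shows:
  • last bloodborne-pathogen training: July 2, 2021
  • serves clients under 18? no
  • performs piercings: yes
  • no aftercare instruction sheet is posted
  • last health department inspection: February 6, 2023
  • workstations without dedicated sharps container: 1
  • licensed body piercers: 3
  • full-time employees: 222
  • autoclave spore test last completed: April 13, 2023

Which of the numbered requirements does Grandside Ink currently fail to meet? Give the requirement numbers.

3, 5, 7

1. autoclave spore test 40 days ago vs limit 45 → met
2. licensed body piercers 3 ≥ 3 → met
3. condition 'performs piercings' holds; aftercare instruction sheet absent → not met
4. bloodborne-pathogen training 690 days ago vs limit 730 → met
5. health department inspection 106 days ago vs limit 90 → not met
6. condition 'serves clients under 18' does not hold → requirement n/a → met
7. workstations without dedicated sharps container 1 > 0 → not met
Not met: 3, 5, 7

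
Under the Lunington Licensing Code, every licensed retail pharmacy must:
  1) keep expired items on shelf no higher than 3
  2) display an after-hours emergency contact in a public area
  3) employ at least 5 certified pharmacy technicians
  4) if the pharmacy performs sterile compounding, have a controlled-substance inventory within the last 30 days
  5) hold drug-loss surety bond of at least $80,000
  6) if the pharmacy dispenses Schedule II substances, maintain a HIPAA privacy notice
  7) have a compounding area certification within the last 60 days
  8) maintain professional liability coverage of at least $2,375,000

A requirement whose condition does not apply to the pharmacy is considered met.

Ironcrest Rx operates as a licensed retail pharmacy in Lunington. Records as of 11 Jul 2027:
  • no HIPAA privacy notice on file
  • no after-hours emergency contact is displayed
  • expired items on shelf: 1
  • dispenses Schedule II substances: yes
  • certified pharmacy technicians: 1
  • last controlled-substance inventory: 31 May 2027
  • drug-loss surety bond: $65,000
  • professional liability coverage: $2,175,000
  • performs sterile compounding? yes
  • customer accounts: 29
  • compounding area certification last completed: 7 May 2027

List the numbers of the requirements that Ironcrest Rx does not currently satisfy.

2, 3, 4, 5, 6, 7, 8

1. expired items on shelf 1 ≤ 3 → met
2. after-hours emergency contact absent → not met
3. certified pharmacy technicians 1 < 5 → not met
4. condition 'performs sterile compounding' holds; controlled-substance inventory 41 days ago vs limit 30 → not met
5. drug-loss surety bond $65,000 < $80,000 → not met
6. condition 'dispenses Schedule II substances' holds; HIPAA privacy notice absent → not met
7. compounding area certification 65 days ago vs limit 60 → not met
8. professional liability coverage $2,175,000 < $2,375,000 → not met
Not met: 2, 3, 4, 5, 6, 7, 8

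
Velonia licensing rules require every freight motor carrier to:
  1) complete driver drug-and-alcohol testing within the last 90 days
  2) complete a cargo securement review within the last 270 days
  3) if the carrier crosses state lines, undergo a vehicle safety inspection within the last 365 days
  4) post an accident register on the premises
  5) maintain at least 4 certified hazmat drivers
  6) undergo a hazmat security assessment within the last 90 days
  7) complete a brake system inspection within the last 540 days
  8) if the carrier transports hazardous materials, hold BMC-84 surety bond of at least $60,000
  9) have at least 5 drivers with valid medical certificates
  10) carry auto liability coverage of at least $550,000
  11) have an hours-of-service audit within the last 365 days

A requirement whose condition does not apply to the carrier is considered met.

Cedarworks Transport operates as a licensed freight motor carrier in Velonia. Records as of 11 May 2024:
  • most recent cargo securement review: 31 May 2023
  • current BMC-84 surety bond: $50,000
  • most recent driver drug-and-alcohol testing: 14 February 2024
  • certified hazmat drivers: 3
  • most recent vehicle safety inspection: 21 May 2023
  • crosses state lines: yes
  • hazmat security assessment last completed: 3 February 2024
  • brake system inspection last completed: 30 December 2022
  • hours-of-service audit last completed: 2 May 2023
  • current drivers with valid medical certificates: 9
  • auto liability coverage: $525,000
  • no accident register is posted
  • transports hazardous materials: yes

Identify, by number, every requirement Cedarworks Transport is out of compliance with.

2, 4, 5, 6, 8, 10, 11

1. driver drug-and-alcohol testing 87 days ago vs limit 90 → met
2. cargo securement review 346 days ago vs limit 270 → not met
3. condition 'crosses state lines' holds; vehicle safety inspection 356 days ago vs limit 365 → met
4. accident register absent → not met
5. certified hazmat drivers 3 < 4 → not met
6. hazmat security assessment 98 days ago vs limit 90 → not met
7. brake system inspection 498 days ago vs limit 540 → met
8. condition 'transports hazardous materials' holds; BMC-84 surety bond $50,000 < $60,000 → not met
9. drivers with valid medical certificates 9 ≥ 5 → met
10. auto liability coverage $525,000 < $550,000 → not met
11. hours-of-service audit 375 days ago vs limit 365 → not met
Not met: 2, 4, 5, 6, 8, 10, 11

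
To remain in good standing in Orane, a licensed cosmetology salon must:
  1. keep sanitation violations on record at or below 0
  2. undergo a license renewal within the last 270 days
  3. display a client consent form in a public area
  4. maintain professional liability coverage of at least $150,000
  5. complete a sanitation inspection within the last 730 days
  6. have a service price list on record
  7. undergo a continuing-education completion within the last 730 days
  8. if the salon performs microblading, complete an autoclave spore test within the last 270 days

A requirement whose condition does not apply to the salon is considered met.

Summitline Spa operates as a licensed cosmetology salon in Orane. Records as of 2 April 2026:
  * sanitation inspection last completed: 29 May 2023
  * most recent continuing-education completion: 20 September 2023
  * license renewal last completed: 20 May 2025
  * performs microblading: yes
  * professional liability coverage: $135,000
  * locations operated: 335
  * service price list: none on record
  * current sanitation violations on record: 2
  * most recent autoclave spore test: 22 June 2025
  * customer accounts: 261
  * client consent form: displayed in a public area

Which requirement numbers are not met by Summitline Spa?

1, 2, 4, 5, 6, 7, 8

1. sanitation violations on record 2 > 0 → not met
2. license renewal 317 days ago vs limit 270 → not met
3. client consent form present → met
4. professional liability coverage $135,000 < $150,000 → not met
5. sanitation inspection 1039 days ago vs limit 730 → not met
6. service price list absent → not met
7. continuing-education completion 925 days ago vs limit 730 → not met
8. condition 'performs microblading' holds; autoclave spore test 284 days ago vs limit 270 → not met
Not met: 1, 2, 4, 5, 6, 7, 8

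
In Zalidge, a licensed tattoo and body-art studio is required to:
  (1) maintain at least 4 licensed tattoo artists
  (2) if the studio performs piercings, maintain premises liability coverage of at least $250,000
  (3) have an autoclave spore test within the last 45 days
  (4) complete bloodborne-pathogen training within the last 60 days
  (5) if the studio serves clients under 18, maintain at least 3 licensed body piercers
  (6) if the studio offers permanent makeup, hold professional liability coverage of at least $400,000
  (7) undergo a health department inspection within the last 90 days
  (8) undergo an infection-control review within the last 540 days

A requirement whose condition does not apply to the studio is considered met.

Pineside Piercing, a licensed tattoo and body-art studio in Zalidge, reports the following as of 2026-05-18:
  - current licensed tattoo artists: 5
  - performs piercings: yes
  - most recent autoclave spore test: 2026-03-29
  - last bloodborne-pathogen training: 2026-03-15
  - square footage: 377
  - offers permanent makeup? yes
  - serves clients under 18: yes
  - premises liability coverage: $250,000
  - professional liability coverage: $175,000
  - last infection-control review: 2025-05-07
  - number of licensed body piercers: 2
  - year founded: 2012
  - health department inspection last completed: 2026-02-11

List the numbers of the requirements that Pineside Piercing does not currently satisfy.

1. licensed tattoo artists 5 ≥ 4 → met
2. condition 'performs piercings' holds; premises liability coverage $250,000 ≥ $250,000 → met
3. autoclave spore test 50 days ago vs limit 45 → not met
4. bloodborne-pathogen training 64 days ago vs limit 60 → not met
5. condition 'serves clients under 18' holds; licensed body piercers 2 < 3 → not met
6. condition 'offers permanent makeup' holds; professional liability coverage $175,000 < $400,000 → not met
7. health department inspection 96 days ago vs limit 90 → not met
8. infection-control review 376 days ago vs limit 540 → met
Not met: 3, 4, 5, 6, 7

3, 4, 5, 6, 7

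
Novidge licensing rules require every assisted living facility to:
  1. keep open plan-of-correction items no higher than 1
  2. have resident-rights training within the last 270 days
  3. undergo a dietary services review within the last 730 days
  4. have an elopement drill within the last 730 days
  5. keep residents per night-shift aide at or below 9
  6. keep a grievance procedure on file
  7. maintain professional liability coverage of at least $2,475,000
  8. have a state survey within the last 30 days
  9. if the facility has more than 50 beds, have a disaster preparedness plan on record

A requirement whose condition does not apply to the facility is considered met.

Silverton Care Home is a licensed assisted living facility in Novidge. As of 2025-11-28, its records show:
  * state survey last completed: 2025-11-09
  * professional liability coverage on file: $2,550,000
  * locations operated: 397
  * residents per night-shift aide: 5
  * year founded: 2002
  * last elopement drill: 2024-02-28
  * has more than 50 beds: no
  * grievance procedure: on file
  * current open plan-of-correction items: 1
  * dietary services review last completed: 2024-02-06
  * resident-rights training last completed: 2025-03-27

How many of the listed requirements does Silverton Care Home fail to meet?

1. open plan-of-correction items 1 ≤ 1 → met
2. resident-rights training 246 days ago vs limit 270 → met
3. dietary services review 661 days ago vs limit 730 → met
4. elopement drill 639 days ago vs limit 730 → met
5. residents per night-shift aide 5 ≤ 9 → met
6. grievance procedure present → met
7. professional liability coverage $2,550,000 ≥ $2,475,000 → met
8. state survey 19 days ago vs limit 30 → met
9. condition 'has more than 50 beds' does not hold → requirement n/a → met
Not met: 0 of 9

0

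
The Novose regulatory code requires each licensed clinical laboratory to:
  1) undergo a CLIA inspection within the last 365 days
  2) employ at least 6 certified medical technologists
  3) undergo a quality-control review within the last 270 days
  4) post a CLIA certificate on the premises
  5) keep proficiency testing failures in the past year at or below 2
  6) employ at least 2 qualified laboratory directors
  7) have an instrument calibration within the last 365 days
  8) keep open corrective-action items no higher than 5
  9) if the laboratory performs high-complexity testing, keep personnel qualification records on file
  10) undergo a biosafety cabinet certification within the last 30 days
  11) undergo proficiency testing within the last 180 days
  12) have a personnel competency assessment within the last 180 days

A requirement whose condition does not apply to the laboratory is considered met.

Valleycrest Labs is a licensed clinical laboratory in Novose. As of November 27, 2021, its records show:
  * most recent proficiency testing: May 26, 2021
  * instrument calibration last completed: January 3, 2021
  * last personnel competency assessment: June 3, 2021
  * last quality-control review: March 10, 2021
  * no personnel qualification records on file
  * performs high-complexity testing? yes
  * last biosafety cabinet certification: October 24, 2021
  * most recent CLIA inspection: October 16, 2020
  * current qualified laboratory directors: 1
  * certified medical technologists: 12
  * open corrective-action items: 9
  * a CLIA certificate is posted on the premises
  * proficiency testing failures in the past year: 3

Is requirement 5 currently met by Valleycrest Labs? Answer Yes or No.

No

5. proficiency testing failures in the past year 3 > 2 → not met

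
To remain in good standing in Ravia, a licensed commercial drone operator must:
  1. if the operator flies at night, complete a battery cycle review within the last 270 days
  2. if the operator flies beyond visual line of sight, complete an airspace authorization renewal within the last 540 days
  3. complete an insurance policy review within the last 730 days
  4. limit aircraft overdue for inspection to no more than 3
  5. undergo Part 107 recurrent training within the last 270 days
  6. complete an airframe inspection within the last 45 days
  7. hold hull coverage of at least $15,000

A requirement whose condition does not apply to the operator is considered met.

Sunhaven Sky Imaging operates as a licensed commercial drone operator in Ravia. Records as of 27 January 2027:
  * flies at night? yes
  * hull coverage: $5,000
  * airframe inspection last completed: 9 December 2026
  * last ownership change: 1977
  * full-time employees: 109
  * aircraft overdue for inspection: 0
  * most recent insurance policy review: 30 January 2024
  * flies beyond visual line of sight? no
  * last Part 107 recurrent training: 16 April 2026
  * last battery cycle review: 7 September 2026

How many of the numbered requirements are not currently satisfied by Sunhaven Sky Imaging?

1. condition 'flies at night' holds; battery cycle review 142 days ago vs limit 270 → met
2. condition 'flies beyond visual line of sight' does not hold → requirement n/a → met
3. insurance policy review 1093 days ago vs limit 730 → not met
4. aircraft overdue for inspection 0 ≤ 3 → met
5. Part 107 recurrent training 286 days ago vs limit 270 → not met
6. airframe inspection 49 days ago vs limit 45 → not met
7. hull coverage $5,000 < $15,000 → not met
Not met: 4 of 7

4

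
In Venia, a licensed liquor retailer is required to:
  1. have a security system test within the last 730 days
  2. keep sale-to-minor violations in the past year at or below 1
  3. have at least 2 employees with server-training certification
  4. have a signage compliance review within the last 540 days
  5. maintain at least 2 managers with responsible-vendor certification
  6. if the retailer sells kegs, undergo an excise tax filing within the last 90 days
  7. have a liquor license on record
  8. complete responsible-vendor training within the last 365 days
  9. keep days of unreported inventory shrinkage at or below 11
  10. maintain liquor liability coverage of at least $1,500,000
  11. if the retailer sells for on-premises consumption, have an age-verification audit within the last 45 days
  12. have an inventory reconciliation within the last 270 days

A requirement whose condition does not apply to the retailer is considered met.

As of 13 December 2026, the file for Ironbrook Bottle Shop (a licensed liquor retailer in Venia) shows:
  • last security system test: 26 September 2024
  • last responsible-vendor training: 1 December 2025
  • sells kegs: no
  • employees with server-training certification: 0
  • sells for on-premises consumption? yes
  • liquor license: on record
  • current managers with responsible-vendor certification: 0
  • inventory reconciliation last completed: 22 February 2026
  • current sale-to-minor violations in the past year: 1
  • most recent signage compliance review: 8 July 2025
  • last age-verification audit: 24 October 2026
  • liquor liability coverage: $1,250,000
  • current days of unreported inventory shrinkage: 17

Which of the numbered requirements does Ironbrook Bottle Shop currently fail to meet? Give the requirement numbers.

1, 3, 5, 8, 9, 10, 11, 12

1. security system test 808 days ago vs limit 730 → not met
2. sale-to-minor violations in the past year 1 ≤ 1 → met
3. employees with server-training certification 0 < 2 → not met
4. signage compliance review 523 days ago vs limit 540 → met
5. managers with responsible-vendor certification 0 < 2 → not met
6. condition 'sells kegs' does not hold → requirement n/a → met
7. liquor license present → met
8. responsible-vendor training 377 days ago vs limit 365 → not met
9. days of unreported inventory shrinkage 17 > 11 → not met
10. liquor liability coverage $1,250,000 < $1,500,000 → not met
11. condition 'sells for on-premises consumption' holds; age-verification audit 50 days ago vs limit 45 → not met
12. inventory reconciliation 294 days ago vs limit 270 → not met
Not met: 1, 3, 5, 8, 9, 10, 11, 12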